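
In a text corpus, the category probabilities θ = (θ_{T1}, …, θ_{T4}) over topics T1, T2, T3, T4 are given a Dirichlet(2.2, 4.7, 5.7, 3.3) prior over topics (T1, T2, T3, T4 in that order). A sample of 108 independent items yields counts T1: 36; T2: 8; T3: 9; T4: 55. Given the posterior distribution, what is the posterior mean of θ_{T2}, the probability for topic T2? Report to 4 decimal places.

The Dirichlet prior is conjugate to the Multinomial likelihood: each posterior αⱼ = prior αⱼ + observed count nⱼ.
Posterior concentration: (38.2, 12.7, 14.7, 58.3), total = 123.9.
E[θ_{T2}|data] = α_{T2}/Σα = 12.7/123.9 = 0.1025.

0.1025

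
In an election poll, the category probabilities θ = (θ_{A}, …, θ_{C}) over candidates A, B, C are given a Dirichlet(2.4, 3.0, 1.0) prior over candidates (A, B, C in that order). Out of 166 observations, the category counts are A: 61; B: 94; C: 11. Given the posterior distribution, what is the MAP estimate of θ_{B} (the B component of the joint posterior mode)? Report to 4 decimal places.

0.5667

The Dirichlet prior is conjugate to the Multinomial likelihood: each posterior αⱼ = prior αⱼ + observed count nⱼ.
Posterior concentration: (63.4, 97.0, 12.0), total = 172.4.
Joint mode component: (α_{B}−1)/(Σα−K) = 96.0/169.4 = 0.5667.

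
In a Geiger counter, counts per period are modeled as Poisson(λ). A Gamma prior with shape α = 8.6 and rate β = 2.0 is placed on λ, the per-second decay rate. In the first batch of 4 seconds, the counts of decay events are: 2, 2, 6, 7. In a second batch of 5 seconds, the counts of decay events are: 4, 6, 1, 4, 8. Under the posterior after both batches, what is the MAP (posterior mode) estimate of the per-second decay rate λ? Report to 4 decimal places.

With a Gamma(shape α, rate β) prior, the Poisson likelihood is conjugate: the posterior is Gamma(α + ΣXᵢ, β + n).
Batch 1: sum of counts S = 17 over n = 4 seconds.
After batch 1: Gamma(α+S, β+n) = Gamma(8.6+17, 2.0+4) = Gamma(25.6, 6.0).
Batch 2: sum of counts S = 23 over n = 5 seconds.
After batch 2: Gamma(α+S, β+n) = Gamma(25.6+23, 6.0+5) = Gamma(48.6, 11.0).
Mode of Gamma(α,β) for α≥1 is (α−1)/β = 47.6/11.0 = 4.3273.

4.3273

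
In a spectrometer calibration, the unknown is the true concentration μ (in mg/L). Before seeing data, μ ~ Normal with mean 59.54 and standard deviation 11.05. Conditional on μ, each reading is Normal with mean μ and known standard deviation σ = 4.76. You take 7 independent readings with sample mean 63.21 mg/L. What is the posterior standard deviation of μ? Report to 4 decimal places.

For Normal data with known variance σ², a Normal(μ₀, σ₀²) prior on μ is conjugate. Posterior precision = 1/σ₀² + n/σ²; posterior mean is the precision-weighted average of μ₀ and x̄.
σ₀² = 11.05² = 122.1025, σ² = 4.76² = 22.6576; σ² + n·σ₀² = 22.6576 + 7·122.1025 = 877.3751.
Posterior precision = 1/σ₀² + n/σ² = 1/122.1025 + 7/22.6576 = (σ² + n·σ₀²)/(σ₀²σ²) = 877.3751/(122.1025·22.6576); posterior variance σₙ² = σ₀²σ²/(σ² + n·σ₀²) = 122.1025·22.6576/877.3751 = 3.153212.
Posterior SD = √σₙ² = √(122.1025·22.6576/877.3751) = 1.7757.

1.7757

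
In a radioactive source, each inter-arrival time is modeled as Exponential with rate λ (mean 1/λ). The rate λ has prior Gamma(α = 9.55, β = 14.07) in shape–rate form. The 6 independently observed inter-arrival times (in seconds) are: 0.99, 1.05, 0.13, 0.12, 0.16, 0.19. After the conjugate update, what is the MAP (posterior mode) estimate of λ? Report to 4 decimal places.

With a Gamma(shape α, rate β) prior on the exponential rate λ, the posterior after n observations with total T = Σxᵢ is Gamma(α+n, β+T).
Sum of observations T = 2.64 seconds; n = 6.
Posterior: Gamma(9.55+6, 14.07+2.64) = Gamma(15.55, 16.71).
Mode = (α−1)/β = 0.8707.

0.8707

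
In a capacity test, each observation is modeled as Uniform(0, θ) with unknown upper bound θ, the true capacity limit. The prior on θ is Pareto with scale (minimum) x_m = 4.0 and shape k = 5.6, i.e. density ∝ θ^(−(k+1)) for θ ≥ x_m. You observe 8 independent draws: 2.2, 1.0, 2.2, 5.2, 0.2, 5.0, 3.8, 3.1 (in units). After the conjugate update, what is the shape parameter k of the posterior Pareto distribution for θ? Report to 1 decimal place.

13.6

A Pareto(scale x_m, shape k) prior on the upper bound θ of Uniform(0, θ) is conjugate: posterior is Pareto(max(x_m, max xᵢ), k + n).
Sample maximum = 5.2; prior scale x_m = 4.0 → posterior scale = max = 5.2.
Posterior shape = 5.6 + 8 = 13.6.
Posterior shape k = 13.6.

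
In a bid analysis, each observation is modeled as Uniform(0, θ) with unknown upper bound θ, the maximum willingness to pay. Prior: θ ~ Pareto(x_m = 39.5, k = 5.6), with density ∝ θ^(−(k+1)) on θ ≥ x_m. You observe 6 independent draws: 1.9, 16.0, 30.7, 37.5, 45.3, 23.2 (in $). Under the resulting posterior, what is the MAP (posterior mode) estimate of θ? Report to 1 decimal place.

A Pareto(scale x_m, shape k) prior on the upper bound θ of Uniform(0, θ) is conjugate: posterior is Pareto(max(x_m, max xᵢ), k + n).
Sample maximum = 45.3; prior scale x_m = 39.5 → posterior scale = max = 45.3.
Posterior shape = 5.6 + 6 = 11.6.
The Pareto density is decreasing on [x_m, ∞), so the mode is x_m = 45.3.

45.3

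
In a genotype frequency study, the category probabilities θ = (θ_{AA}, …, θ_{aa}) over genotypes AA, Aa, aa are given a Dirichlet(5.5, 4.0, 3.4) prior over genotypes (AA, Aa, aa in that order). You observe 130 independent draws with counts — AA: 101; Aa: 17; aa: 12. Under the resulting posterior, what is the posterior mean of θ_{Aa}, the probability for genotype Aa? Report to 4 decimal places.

The Dirichlet prior is conjugate to the Multinomial likelihood: each posterior αⱼ = prior αⱼ + observed count nⱼ.
Posterior concentration: (106.5, 21.0, 15.4), total = 142.9.
E[θ_{Aa}|data] = α_{Aa}/Σα = 21.0/142.9 = 0.1470.

0.1470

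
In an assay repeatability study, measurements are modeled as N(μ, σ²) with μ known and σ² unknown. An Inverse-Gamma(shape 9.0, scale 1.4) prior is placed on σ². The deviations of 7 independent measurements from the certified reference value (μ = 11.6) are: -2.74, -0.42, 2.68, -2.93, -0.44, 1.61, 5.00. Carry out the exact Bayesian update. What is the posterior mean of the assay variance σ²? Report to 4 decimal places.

2.3494

With known mean μ and an Inverse-Gamma(α, β) prior on σ², the Normal likelihood is conjugate: posterior is Inv-Gamma(α + n/2, β + Σ(xᵢ−μ)²/2).
Σ(xᵢ−μ)² = (-2.74)² + (-0.42)² + (2.68)² + (-2.93)² + (-0.44)² + (1.61)² + (5.00)² = 51.2370.
Posterior: Inv-Gamma(9.0 + 7/2, 1.4 + 51.2370/2) = Inv-Gamma(12.50, 27.01850).
E[σ²|data] = β/(α−1) = 27.01850/11.50 = 2.3494.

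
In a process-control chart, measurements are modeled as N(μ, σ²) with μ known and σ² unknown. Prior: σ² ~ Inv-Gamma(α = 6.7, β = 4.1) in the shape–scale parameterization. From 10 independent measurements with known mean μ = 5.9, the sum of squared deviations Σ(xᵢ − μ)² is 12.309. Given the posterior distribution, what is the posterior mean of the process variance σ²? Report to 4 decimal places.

0.9584

With known mean μ and an Inverse-Gamma(α, β) prior on σ², the Normal likelihood is conjugate: posterior is Inv-Gamma(α + n/2, β + Σ(xᵢ−μ)²/2).
Posterior: Inv-Gamma(6.7 + 10/2, 4.1 + 12.309/2) = Inv-Gamma(11.70, 10.2545).
E[σ²|data] = β/(α−1) = 10.2545/10.70 = 0.9584.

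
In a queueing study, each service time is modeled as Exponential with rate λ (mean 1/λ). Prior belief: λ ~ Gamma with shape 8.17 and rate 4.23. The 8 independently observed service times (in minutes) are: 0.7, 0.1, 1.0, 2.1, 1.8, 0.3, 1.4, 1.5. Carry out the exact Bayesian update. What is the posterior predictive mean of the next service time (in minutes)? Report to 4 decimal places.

With a Gamma(shape α, rate β) prior on the exponential rate λ, the posterior after n observations with total T = Σxᵢ is Gamma(α+n, β+T).
Sum of observations T = 8.9 minutes; n = 8.
Posterior: Gamma(8.17+8, 4.23+8.9) = Gamma(16.17, 13.13).
The predictive distribution for the next observation is Lomax; its mean is β/(α−1) = 13.13/15.17 = 0.8655.

0.8655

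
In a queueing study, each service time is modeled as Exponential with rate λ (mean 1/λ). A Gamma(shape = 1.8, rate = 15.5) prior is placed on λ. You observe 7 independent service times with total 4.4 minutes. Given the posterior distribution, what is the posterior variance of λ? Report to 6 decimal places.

With a Gamma(shape α, rate β) prior on the exponential rate λ, the posterior after n observations with total T = Σxᵢ is Gamma(α+n, β+T).
Posterior: Gamma(1.8+7, 15.5+4.4) = Gamma(8.8, 19.9).
Var = α/β² = 0.022222.

0.022222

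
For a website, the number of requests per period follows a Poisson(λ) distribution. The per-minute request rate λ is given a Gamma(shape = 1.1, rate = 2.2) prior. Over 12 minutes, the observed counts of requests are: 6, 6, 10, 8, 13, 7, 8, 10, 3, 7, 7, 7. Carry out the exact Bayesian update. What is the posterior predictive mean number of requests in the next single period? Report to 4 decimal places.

6.5563

With a Gamma(shape α, rate β) prior, the Poisson likelihood is conjugate: the posterior is Gamma(α + ΣXᵢ, β + n).
Sum of counts S = 92 over n = 12 minutes.
Posterior: Gamma(α+S, β+n) = Gamma(1.1+92, 2.2+12) = Gamma(93.1, 14.2).
The predictive distribution for one future period is NegBinom with mean α/β = 6.5563.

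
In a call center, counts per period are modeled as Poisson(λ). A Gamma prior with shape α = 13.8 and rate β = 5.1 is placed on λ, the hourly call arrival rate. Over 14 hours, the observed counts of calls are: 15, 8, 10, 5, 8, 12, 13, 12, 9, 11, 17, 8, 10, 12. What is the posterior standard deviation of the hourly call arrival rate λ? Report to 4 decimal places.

0.6701

With a Gamma(shape α, rate β) prior, the Poisson likelihood is conjugate: the posterior is Gamma(α + ΣXᵢ, β + n).
Sum of counts S = 150 over n = 14 hours.
Posterior: Gamma(α+S, β+n) = Gamma(13.8+150, 5.1+14) = Gamma(163.8, 19.1).
SD = √α/β = √163.8/19.1 = 0.6701.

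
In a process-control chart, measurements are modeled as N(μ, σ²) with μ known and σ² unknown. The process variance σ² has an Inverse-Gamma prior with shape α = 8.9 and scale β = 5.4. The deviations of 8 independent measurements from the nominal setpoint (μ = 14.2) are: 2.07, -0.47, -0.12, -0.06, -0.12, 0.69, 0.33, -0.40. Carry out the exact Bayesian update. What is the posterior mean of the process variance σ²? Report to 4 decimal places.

0.6758

With known mean μ and an Inverse-Gamma(α, β) prior on σ², the Normal likelihood is conjugate: posterior is Inv-Gamma(α + n/2, β + Σ(xᵢ−μ)²/2).
Σ(xᵢ−μ)² = (2.07)² + (-0.47)² + (-0.12)² + (-0.06)² + (-0.12)² + (0.69)² + (0.33)² + (-0.40)² = 5.2832.
Posterior: Inv-Gamma(8.9 + 8/2, 5.4 + 5.2832/2) = Inv-Gamma(12.90, 8.04160).
E[σ²|data] = β/(α−1) = 8.04160/11.90 = 0.6758.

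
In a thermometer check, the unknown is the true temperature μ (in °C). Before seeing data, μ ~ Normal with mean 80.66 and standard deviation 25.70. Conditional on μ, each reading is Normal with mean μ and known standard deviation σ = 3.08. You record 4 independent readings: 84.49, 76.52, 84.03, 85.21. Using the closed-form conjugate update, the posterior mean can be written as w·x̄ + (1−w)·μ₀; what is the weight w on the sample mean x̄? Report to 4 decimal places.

For Normal data with known variance σ², a Normal(μ₀, σ₀²) prior on μ is conjugate. Posterior precision = 1/σ₀² + n/σ²; posterior mean is the precision-weighted average of μ₀ and x̄.
σ₀² = 25.70² = 660.49, σ² = 3.08² = 9.4864. Prior precision 1/σ₀² = 1/660.49; data precision n/σ² = 4/9.4864.
w = (n/σ²)/(1/σ₀² + n/σ²) = n·σ₀²/(σ² + n·σ₀²) = 4·660.49/(9.4864 + 4·660.49) = 2641.96/2651.4464 = 0.9964.

0.9964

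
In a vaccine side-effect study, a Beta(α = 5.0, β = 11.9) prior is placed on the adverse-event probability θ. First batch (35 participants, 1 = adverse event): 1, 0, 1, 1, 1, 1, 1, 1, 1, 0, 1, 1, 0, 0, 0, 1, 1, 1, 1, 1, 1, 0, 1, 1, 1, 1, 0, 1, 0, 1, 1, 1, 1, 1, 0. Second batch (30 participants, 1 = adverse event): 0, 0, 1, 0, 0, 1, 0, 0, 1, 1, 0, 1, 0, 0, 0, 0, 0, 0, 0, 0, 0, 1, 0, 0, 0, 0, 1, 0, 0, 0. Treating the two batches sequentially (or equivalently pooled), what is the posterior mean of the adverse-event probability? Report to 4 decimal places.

0.4640

The Beta prior is conjugate to a Binomial/Bernoulli likelihood; the update adds successes to α and failures to β.
After batch 1: Beta(5.0+26, 11.9+9) = Beta(31.0, 20.9).
After batch 2: Beta(31.0+7, 20.9+23) = Beta(38.0, 43.9).
Posterior mean = α/(α+β) = 38.0/81.9 = 0.4640.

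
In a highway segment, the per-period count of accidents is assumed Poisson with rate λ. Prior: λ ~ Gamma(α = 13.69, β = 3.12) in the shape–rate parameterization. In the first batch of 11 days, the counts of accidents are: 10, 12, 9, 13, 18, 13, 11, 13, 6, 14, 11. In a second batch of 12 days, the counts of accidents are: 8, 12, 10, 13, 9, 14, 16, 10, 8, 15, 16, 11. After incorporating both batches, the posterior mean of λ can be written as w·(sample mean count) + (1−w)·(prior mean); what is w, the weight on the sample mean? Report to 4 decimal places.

0.8806

With a Gamma(shape α, rate β) prior, the Poisson likelihood is conjugate: the posterior is Gamma(α + ΣXᵢ, β + n).
Total number of days: n = 11 + 12 = 23.
Posterior mean = (α₀+S)/(β₀+n) = [n/(β₀+n)]·(S/n) + [β₀/(β₀+n)]·(α₀/β₀), so only n and β₀ enter the weight.
Weight on data w = n/(β₀+n) = 23/(3.12+23) = 23/26.12 = 0.8806.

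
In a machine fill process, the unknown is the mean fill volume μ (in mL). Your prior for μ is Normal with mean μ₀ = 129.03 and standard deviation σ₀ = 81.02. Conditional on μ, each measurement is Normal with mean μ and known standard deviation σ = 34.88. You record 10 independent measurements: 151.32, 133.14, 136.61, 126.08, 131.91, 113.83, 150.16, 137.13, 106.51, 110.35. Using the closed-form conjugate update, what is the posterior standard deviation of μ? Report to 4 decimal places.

For Normal data with known variance σ², a Normal(μ₀, σ₀²) prior on μ is conjugate. Posterior precision = 1/σ₀² + n/σ²; posterior mean is the precision-weighted average of μ₀ and x̄.
σ₀² = 81.02² = 6564.2404, σ² = 34.88² = 1216.6144; σ² + n·σ₀² = 1216.6144 + 10·6564.2404 = 66859.0184.
Posterior precision = 1/σ₀² + n/σ² = 1/6564.2404 + 10/1216.6144 = (σ² + n·σ₀²)/(σ₀²σ²) = 66859.0184/(6564.2404·1216.6144); posterior variance σₙ² = σ₀²σ²/(σ² + n·σ₀²) = 6564.2404·1216.6144/66859.0184 = 119.447602.
Posterior SD = √σₙ² = √(6564.2404·1216.6144/66859.0184) = 10.9292.

10.9292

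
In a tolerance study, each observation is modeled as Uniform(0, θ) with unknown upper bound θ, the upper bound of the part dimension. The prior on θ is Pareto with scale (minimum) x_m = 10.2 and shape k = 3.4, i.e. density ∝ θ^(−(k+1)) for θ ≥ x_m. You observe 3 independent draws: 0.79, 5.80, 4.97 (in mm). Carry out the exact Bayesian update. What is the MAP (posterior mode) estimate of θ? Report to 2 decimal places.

10.20

A Pareto(scale x_m, shape k) prior on the upper bound θ of Uniform(0, θ) is conjugate: posterior is Pareto(max(x_m, max xᵢ), k + n).
Sample maximum = 5.80; prior scale x_m = 10.2 → posterior scale = max = 10.20.
Posterior shape = 3.4 + 3 = 6.4.
The Pareto density is decreasing on [x_m, ∞), so the mode is x_m = 10.20.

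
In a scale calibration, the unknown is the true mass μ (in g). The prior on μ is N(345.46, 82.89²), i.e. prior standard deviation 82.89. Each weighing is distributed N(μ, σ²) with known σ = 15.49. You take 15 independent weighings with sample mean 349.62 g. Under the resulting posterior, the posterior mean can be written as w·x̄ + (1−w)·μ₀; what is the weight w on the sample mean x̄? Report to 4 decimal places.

0.9977

For Normal data with known variance σ², a Normal(μ₀, σ₀²) prior on μ is conjugate. Posterior precision = 1/σ₀² + n/σ²; posterior mean is the precision-weighted average of μ₀ and x̄.
σ₀² = 82.89² = 6870.7521, σ² = 15.49² = 239.9401. Prior precision 1/σ₀² = 1/6870.7521; data precision n/σ² = 15/239.9401.
w = (n/σ²)/(1/σ₀² + n/σ²) = n·σ₀²/(σ² + n·σ₀²) = 15·6870.7521/(239.9401 + 15·6870.7521) = 103061.2815/103301.2216 = 0.9977.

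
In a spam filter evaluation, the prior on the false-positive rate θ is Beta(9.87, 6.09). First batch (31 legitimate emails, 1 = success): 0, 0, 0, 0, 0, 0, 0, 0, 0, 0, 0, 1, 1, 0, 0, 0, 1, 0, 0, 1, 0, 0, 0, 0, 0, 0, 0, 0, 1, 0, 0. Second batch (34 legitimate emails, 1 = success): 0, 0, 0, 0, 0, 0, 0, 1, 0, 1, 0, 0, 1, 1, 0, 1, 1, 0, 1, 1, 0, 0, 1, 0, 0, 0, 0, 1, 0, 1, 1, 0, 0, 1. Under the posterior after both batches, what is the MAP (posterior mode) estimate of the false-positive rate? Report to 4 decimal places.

0.3403

The Beta prior is conjugate to a Binomial/Bernoulli likelihood; the update adds successes to α and failures to β.
After batch 1: Beta(9.87+5, 6.09+26) = Beta(14.87, 32.09).
After batch 2: Beta(14.87+13, 32.09+21) = Beta(27.87, 53.09).
Mode of Beta(a,b) for a,b>1 is (a−1)/(a+b−2) = 26.87/78.96 = 0.3403.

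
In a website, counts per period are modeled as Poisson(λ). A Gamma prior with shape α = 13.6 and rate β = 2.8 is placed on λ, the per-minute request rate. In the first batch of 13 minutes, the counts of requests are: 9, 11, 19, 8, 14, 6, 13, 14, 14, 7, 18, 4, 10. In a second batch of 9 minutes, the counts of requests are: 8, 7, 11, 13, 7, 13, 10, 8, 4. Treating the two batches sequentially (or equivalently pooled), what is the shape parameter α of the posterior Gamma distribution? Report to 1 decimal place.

With a Gamma(shape α, rate β) prior, the Poisson likelihood is conjugate: the posterior is Gamma(α + ΣXᵢ, β + n).
Batch 1: sum of counts S = 147 over n = 13 minutes.
After batch 1: Gamma(α+S, β+n) = Gamma(13.6+147, 2.8+13) = Gamma(160.6, 15.8).
Batch 2: sum of counts S = 81 over n = 9 minutes.
After batch 2: Gamma(α+S, β+n) = Gamma(160.6+81, 15.8+9) = Gamma(241.6, 24.8).
Posterior α = 241.6.

241.6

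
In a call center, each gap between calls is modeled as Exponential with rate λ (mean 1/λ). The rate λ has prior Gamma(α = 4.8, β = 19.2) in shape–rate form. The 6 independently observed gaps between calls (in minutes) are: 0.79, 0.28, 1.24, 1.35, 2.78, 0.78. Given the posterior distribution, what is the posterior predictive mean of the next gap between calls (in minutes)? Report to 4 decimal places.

With a Gamma(shape α, rate β) prior on the exponential rate λ, the posterior after n observations with total T = Σxᵢ is Gamma(α+n, β+T).
Sum of observations T = 7.22 minutes; n = 6.
Posterior: Gamma(4.8+6, 19.2+7.22) = Gamma(10.8, 26.42).
The predictive distribution for the next observation is Lomax; its mean is β/(α−1) = 26.42/9.8 = 2.6959.

2.6959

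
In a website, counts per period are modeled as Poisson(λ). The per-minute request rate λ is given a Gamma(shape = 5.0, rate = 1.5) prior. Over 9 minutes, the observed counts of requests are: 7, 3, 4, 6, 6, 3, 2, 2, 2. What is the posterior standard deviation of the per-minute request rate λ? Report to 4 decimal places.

0.6023

With a Gamma(shape α, rate β) prior, the Poisson likelihood is conjugate: the posterior is Gamma(α + ΣXᵢ, β + n).
Sum of counts S = 35 over n = 9 minutes.
Posterior: Gamma(α+S, β+n) = Gamma(5.0+35, 1.5+9) = Gamma(40.0, 10.5).
SD = √α/β = √40.0/10.5 = 0.6023.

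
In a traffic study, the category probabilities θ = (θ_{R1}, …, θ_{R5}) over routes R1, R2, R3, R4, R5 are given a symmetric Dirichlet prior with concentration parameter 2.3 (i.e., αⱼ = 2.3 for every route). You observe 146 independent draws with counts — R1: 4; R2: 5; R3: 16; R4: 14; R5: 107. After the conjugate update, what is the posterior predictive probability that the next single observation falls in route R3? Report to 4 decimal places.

The Dirichlet prior is conjugate to the Multinomial likelihood: each posterior αⱼ = prior αⱼ + observed count nⱼ.
Posterior concentration: (6.3, 7.3, 18.3, 16.3, 109.3), total = 157.5.
P(next = R3 | data) = α_{R3}/Σα = 0.1162.

0.1162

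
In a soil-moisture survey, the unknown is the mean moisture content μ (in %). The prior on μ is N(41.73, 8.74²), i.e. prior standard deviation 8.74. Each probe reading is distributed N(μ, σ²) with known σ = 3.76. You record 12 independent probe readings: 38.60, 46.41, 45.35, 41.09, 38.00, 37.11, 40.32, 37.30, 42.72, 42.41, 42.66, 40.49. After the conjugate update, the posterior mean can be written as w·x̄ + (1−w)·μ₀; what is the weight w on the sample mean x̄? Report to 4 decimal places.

0.9848

For Normal data with known variance σ², a Normal(μ₀, σ₀²) prior on μ is conjugate. Posterior precision = 1/σ₀² + n/σ²; posterior mean is the precision-weighted average of μ₀ and x̄.
σ₀² = 8.74² = 76.3876, σ² = 3.76² = 14.1376. Prior precision 1/σ₀² = 1/76.3876; data precision n/σ² = 12/14.1376.
w = (n/σ²)/(1/σ₀² + n/σ²) = n·σ₀²/(σ² + n·σ₀²) = 12·76.3876/(14.1376 + 12·76.3876) = 916.6512/930.7888 = 0.9848.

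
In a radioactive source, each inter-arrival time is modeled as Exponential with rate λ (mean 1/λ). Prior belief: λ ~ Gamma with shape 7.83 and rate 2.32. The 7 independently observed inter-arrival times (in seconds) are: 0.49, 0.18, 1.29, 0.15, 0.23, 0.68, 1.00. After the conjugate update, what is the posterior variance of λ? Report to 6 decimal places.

0.368946

With a Gamma(shape α, rate β) prior on the exponential rate λ, the posterior after n observations with total T = Σxᵢ is Gamma(α+n, β+T).
Sum of observations T = 4.02 seconds; n = 7.
Posterior: Gamma(7.83+7, 2.32+4.02) = Gamma(14.83, 6.34).
Var = α/β² = 0.368946.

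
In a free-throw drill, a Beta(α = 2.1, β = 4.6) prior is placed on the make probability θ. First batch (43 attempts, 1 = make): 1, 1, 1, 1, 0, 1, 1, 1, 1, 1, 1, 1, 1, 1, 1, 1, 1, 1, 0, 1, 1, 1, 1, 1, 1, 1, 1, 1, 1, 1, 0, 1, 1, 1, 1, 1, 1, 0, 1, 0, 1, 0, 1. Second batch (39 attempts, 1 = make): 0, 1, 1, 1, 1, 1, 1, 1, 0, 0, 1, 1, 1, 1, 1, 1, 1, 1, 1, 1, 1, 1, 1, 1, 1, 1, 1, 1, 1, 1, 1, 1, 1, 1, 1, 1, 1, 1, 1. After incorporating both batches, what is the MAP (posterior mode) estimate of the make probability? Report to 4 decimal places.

0.8547

The Beta prior is conjugate to a Binomial/Bernoulli likelihood; the update adds successes to α and failures to β.
After batch 1: Beta(2.1+37, 4.6+6) = Beta(39.1, 10.6).
After batch 2: Beta(39.1+36, 10.6+3) = Beta(75.1, 13.6).
Mode of Beta(a,b) for a,b>1 is (a−1)/(a+b−2) = 74.1/86.7 = 0.8547.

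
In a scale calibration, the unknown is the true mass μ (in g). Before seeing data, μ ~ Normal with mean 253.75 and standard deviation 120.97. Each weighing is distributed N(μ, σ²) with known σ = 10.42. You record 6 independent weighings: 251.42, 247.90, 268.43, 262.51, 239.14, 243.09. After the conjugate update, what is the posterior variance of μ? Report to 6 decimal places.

For Normal data with known variance σ², a Normal(μ₀, σ₀²) prior on μ is conjugate. Posterior precision = 1/σ₀² + n/σ²; posterior mean is the precision-weighted average of μ₀ and x̄.
σ₀² = 120.97² = 14633.7409, σ² = 10.42² = 108.5764; σ² + n·σ₀² = 108.5764 + 6·14633.7409 = 87911.0218.
Posterior precision = 1/σ₀² + n/σ² = 1/14633.7409 + 6/108.5764 = (σ² + n·σ₀²)/(σ₀²σ²) = 87911.0218/(14633.7409·108.5764); posterior variance σₙ² = σ₀²σ²/(σ² + n·σ₀²) = 14633.7409·108.5764/87911.0218 = 18.073717.

18.073717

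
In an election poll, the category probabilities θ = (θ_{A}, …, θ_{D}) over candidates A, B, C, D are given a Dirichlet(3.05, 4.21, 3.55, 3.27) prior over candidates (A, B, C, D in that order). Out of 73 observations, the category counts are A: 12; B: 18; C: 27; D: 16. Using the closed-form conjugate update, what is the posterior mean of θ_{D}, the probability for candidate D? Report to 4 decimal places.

0.2213

The Dirichlet prior is conjugate to the Multinomial likelihood: each posterior αⱼ = prior αⱼ + observed count nⱼ.
Posterior concentration: (15.05, 22.21, 30.55, 19.27), total = 87.08.
E[θ_{D}|data] = α_{D}/Σα = 19.27/87.08 = 0.2213.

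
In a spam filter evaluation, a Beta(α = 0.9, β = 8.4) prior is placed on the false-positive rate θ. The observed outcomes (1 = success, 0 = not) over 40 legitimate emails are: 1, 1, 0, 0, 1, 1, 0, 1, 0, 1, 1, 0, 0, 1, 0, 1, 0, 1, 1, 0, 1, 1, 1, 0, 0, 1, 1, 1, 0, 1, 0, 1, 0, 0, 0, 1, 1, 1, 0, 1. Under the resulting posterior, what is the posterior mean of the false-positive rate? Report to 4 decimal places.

The Beta prior is conjugate to a Binomial/Bernoulli likelihood; the update adds successes to α and failures to β.
Posterior: Beta(α+k, β+n−k) = Beta(0.9+23, 8.4+17) = Beta(23.9, 25.4).
Posterior mean = α/(α+β) = 23.9/49.3 = 0.4848.

0.4848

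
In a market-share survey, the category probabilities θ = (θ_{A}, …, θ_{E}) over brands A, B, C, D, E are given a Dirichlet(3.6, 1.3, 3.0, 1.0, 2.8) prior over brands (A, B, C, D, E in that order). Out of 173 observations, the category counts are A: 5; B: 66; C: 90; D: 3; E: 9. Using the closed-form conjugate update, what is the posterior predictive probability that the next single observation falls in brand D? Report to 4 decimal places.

The Dirichlet prior is conjugate to the Multinomial likelihood: each posterior αⱼ = prior αⱼ + observed count nⱼ.
Posterior concentration: (8.6, 67.3, 93.0, 4.0, 11.8), total = 184.7.
P(next = D | data) = α_{D}/Σα = 0.0217.

0.0217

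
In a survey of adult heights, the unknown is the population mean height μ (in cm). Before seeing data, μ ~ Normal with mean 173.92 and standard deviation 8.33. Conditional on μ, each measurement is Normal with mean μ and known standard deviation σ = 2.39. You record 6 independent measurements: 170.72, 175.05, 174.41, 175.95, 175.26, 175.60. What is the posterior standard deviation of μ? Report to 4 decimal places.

0.9691

For Normal data with known variance σ², a Normal(μ₀, σ₀²) prior on μ is conjugate. Posterior precision = 1/σ₀² + n/σ²; posterior mean is the precision-weighted average of μ₀ and x̄.
σ₀² = 8.33² = 69.3889, σ² = 2.39² = 5.7121; σ² + n·σ₀² = 5.7121 + 6·69.3889 = 422.0455.
Posterior precision = 1/σ₀² + n/σ² = 1/69.3889 + 6/5.7121 = (σ² + n·σ₀²)/(σ₀²σ²) = 422.0455/(69.3889·5.7121); posterior variance σₙ² = σ₀²σ²/(σ² + n·σ₀²) = 69.3889·5.7121/422.0455 = 0.939132.
Posterior SD = √σₙ² = √(69.3889·5.7121/422.0455) = 0.9691.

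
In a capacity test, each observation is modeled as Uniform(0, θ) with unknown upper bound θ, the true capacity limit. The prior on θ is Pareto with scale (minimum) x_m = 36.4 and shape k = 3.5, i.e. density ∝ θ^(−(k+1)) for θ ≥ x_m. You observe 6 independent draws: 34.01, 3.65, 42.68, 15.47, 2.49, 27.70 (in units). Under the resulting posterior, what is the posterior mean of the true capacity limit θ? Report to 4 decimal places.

A Pareto(scale x_m, shape k) prior on the upper bound θ of Uniform(0, θ) is conjugate: posterior is Pareto(max(x_m, max xᵢ), k + n).
Sample maximum = 42.68; prior scale x_m = 36.4 → posterior scale = max = 42.68.
Posterior shape = 3.5 + 6 = 9.5.
E[θ|data] = k·x_m/(k−1) = 9.5·42.68/8.5 = 47.7012.

47.7012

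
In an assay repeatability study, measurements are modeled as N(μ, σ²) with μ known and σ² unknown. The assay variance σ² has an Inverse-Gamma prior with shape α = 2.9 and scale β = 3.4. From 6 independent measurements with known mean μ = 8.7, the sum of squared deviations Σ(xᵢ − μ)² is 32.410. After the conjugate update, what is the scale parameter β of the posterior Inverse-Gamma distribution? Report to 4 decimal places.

19.6050

With known mean μ and an Inverse-Gamma(α, β) prior on σ², the Normal likelihood is conjugate: posterior is Inv-Gamma(α + n/2, β + Σ(xᵢ−μ)²/2).
Posterior: Inv-Gamma(2.9 + 6/2, 3.4 + 32.410/2) = Inv-Gamma(5.90, 19.6050).
Posterior β = 19.6050.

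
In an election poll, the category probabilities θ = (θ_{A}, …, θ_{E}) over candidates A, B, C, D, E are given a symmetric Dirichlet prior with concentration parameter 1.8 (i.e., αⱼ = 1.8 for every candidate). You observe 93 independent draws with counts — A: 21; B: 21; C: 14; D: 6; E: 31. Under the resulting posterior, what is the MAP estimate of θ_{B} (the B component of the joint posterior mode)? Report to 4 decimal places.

0.2247

The Dirichlet prior is conjugate to the Multinomial likelihood: each posterior αⱼ = prior αⱼ + observed count nⱼ.
Posterior concentration: (22.8, 22.8, 15.8, 7.8, 32.8), total = 102.0.
Joint mode component: (α_{B}−1)/(Σα−K) = 21.8/97.0 = 0.2247.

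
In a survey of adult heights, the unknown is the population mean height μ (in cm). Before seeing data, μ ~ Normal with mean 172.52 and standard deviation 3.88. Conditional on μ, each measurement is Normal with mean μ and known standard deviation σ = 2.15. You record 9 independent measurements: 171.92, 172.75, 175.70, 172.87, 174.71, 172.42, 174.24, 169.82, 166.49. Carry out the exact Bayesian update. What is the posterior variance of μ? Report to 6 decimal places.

For Normal data with known variance σ², a Normal(μ₀, σ₀²) prior on μ is conjugate. Posterior precision = 1/σ₀² + n/σ²; posterior mean is the precision-weighted average of μ₀ and x̄.
σ₀² = 3.88² = 15.0544, σ² = 2.15² = 4.6225; σ² + n·σ₀² = 4.6225 + 9·15.0544 = 140.1121.
Posterior precision = 1/σ₀² + n/σ² = 1/15.0544 + 9/4.6225 = (σ² + n·σ₀²)/(σ₀²σ²) = 140.1121/(15.0544·4.6225); posterior variance σₙ² = σ₀²σ²/(σ² + n·σ₀²) = 15.0544·4.6225/140.1121 = 0.496666.

0.496666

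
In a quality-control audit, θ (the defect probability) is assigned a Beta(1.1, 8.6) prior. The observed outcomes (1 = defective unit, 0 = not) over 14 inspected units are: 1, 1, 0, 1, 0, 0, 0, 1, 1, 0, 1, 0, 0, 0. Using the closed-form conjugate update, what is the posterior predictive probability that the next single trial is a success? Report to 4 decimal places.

The Beta prior is conjugate to a Binomial/Bernoulli likelihood; the update adds successes to α and failures to β.
Posterior: Beta(α+k, β+n−k) = Beta(1.1+6, 8.6+8) = Beta(7.1, 16.6).
For a single future Bernoulli trial, P(success | data) = α/(α+β) = 0.2996.

0.2996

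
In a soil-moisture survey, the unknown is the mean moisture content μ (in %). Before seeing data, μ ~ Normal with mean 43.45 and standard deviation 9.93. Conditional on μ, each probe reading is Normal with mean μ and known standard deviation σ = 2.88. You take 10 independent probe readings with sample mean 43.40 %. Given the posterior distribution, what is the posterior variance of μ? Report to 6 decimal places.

0.822521

For Normal data with known variance σ², a Normal(μ₀, σ₀²) prior on μ is conjugate. Posterior precision = 1/σ₀² + n/σ²; posterior mean is the precision-weighted average of μ₀ and x̄.
σ₀² = 9.93² = 98.6049, σ² = 2.88² = 8.2944; σ² + n·σ₀² = 8.2944 + 10·98.6049 = 994.3434.
Posterior precision = 1/σ₀² + n/σ² = 1/98.6049 + 10/8.2944 = (σ² + n·σ₀²)/(σ₀²σ²) = 994.3434/(98.6049·8.2944); posterior variance σₙ² = σ₀²σ²/(σ² + n·σ₀²) = 98.6049·8.2944/994.3434 = 0.822521.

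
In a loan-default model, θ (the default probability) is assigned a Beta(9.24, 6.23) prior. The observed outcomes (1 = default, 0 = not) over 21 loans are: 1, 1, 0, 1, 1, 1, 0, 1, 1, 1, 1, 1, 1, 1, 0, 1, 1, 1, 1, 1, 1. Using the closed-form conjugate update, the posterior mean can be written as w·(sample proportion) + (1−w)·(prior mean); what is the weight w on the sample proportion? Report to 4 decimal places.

The Beta prior is conjugate to a Binomial/Bernoulli likelihood; the update adds successes to α and failures to β.
Posterior mean = (α₀+k)/(α₀+β₀+n) = [n/(α₀+β₀+n)]·(k/n) + [(α₀+β₀)/(α₀+β₀+n)]·α₀/(α₀+β₀), so only n and the prior enter the weight.
The weight on the data is w = n/(α₀+β₀+n) = 21/(9.24+6.23+21) = 21/36.47 = 0.5758.

0.5758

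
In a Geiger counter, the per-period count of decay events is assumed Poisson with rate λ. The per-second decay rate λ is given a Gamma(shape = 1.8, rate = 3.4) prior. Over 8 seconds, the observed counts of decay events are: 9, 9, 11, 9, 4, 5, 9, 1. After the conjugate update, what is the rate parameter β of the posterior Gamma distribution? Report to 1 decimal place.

11.4

With a Gamma(shape α, rate β) prior, the Poisson likelihood is conjugate: the posterior is Gamma(α + ΣXᵢ, β + n).
Sum of counts S = 57 over n = 8 seconds.
Posterior: Gamma(α+S, β+n) = Gamma(1.8+57, 3.4+8) = Gamma(58.8, 11.4).
Posterior β = 11.4.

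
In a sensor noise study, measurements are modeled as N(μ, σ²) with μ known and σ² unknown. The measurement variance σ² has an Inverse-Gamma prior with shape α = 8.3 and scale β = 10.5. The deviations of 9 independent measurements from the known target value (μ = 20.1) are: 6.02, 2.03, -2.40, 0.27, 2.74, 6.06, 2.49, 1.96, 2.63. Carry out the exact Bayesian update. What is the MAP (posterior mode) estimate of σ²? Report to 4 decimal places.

4.6516

With known mean μ and an Inverse-Gamma(α, β) prior on σ², the Normal likelihood is conjugate: posterior is Inv-Gamma(α + n/2, β + Σ(xᵢ−μ)²/2).
Σ(xᵢ−μ)² = (6.02)² + (2.03)² + (-2.40)² + (0.27)² + (2.74)² + (6.06)² + (2.49)² + (1.96)² + (2.63)² = 107.3840.
Posterior: Inv-Gamma(8.3 + 9/2, 10.5 + 107.3840/2) = Inv-Gamma(12.80, 64.19200).
Mode = β/(α+1) = 64.19200/13.80 = 4.6516.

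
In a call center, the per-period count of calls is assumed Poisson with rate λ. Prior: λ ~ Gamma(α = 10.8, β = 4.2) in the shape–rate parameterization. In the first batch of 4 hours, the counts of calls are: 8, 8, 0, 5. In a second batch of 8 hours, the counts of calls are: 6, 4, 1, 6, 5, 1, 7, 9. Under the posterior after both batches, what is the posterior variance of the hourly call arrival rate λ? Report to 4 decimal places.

0.2698

With a Gamma(shape α, rate β) prior, the Poisson likelihood is conjugate: the posterior is Gamma(α + ΣXᵢ, β + n).
Batch 1: sum of counts S = 21 over n = 4 hours.
After batch 1: Gamma(α+S, β+n) = Gamma(10.8+21, 4.2+4) = Gamma(31.8, 8.2).
Batch 2: sum of counts S = 39 over n = 8 hours.
After batch 2: Gamma(α+S, β+n) = Gamma(31.8+39, 8.2+8) = Gamma(70.8, 16.2).
Var = α/β² = 70.8/16.2² = 0.2698.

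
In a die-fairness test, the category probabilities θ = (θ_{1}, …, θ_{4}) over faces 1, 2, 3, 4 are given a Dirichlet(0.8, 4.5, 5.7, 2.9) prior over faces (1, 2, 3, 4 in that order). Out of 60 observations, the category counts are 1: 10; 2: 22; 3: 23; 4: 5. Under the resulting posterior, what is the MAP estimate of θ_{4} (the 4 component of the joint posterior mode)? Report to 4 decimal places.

0.0987

The Dirichlet prior is conjugate to the Multinomial likelihood: each posterior αⱼ = prior αⱼ + observed count nⱼ.
Posterior concentration: (10.8, 26.5, 28.7, 7.9), total = 73.9.
Joint mode component: (α_{4}−1)/(Σα−K) = 6.9/69.9 = 0.0987.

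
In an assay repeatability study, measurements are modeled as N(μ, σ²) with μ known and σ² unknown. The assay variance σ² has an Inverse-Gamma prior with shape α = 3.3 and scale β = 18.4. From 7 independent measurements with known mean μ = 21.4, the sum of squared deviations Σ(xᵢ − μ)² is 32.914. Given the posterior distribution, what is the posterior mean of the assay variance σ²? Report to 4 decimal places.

With known mean μ and an Inverse-Gamma(α, β) prior on σ², the Normal likelihood is conjugate: posterior is Inv-Gamma(α + n/2, β + Σ(xᵢ−μ)²/2).
Posterior: Inv-Gamma(3.3 + 7/2, 18.4 + 32.914/2) = Inv-Gamma(6.80, 34.8570).
E[σ²|data] = β/(α−1) = 34.8570/5.80 = 6.0098.

6.0098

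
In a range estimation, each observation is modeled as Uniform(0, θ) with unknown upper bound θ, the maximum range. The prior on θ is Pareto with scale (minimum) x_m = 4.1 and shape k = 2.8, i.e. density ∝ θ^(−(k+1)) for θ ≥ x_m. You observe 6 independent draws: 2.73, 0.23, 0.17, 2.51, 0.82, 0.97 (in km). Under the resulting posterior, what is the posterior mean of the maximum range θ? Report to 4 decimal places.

4.6256

A Pareto(scale x_m, shape k) prior on the upper bound θ of Uniform(0, θ) is conjugate: posterior is Pareto(max(x_m, max xᵢ), k + n).
Sample maximum = 2.73; prior scale x_m = 4.1 → posterior scale = max = 4.10.
Posterior shape = 2.8 + 6 = 8.8.
E[θ|data] = k·x_m/(k−1) = 8.8·4.10/7.8 = 4.6256.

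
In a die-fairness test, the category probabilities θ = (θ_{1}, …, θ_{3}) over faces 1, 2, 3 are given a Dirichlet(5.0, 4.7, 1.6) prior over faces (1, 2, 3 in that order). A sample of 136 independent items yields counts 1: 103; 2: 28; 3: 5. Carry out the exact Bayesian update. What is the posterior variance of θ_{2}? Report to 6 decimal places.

0.001165

The Dirichlet prior is conjugate to the Multinomial likelihood: each posterior αⱼ = prior αⱼ + observed count nⱼ.
Posterior concentration: (108.0, 32.7, 6.6), total = 147.3.
Var[θ_j] = α_j(Σα−α_j)/((Σα)²(Σα+1)) = 32.7·114.6/(147.3²·148.3) = 0.001165.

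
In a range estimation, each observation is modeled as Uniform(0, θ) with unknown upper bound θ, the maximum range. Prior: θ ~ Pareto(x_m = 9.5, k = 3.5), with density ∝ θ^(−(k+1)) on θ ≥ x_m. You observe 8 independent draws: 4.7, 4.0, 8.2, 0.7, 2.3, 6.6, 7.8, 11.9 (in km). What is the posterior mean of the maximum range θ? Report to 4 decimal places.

A Pareto(scale x_m, shape k) prior on the upper bound θ of Uniform(0, θ) is conjugate: posterior is Pareto(max(x_m, max xᵢ), k + n).
Sample maximum = 11.9; prior scale x_m = 9.5 → posterior scale = max = 11.9.
Posterior shape = 3.5 + 8 = 11.5.
E[θ|data] = k·x_m/(k−1) = 11.5·11.9/10.5 = 13.0333.

13.0333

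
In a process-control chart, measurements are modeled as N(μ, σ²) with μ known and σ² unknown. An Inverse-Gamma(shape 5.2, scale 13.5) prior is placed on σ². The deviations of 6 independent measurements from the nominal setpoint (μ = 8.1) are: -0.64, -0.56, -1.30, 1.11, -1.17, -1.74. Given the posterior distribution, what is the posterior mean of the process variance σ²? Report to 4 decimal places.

With known mean μ and an Inverse-Gamma(α, β) prior on σ², the Normal likelihood is conjugate: posterior is Inv-Gamma(α + n/2, β + Σ(xᵢ−μ)²/2).
Σ(xᵢ−μ)² = (-0.64)² + (-0.56)² + (-1.30)² + (1.11)² + (-1.17)² + (-1.74)² = 8.0418.
Posterior: Inv-Gamma(5.2 + 6/2, 13.5 + 8.0418/2) = Inv-Gamma(8.20, 17.52090).
E[σ²|data] = β/(α−1) = 17.52090/7.20 = 2.4335.

2.4335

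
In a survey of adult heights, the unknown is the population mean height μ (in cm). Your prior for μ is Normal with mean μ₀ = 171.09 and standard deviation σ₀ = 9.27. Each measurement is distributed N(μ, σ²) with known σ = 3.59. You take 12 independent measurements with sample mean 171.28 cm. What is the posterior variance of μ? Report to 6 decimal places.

1.060751

For Normal data with known variance σ², a Normal(μ₀, σ₀²) prior on μ is conjugate. Posterior precision = 1/σ₀² + n/σ²; posterior mean is the precision-weighted average of μ₀ and x̄.
σ₀² = 9.27² = 85.9329, σ² = 3.59² = 12.8881; σ² + n·σ₀² = 12.8881 + 12·85.9329 = 1044.0829.
Posterior precision = 1/σ₀² + n/σ² = 1/85.9329 + 12/12.8881 = (σ² + n·σ₀²)/(σ₀²σ²) = 1044.0829/(85.9329·12.8881); posterior variance σₙ² = σ₀²σ²/(σ² + n·σ₀²) = 85.9329·12.8881/1044.0829 = 1.060751.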